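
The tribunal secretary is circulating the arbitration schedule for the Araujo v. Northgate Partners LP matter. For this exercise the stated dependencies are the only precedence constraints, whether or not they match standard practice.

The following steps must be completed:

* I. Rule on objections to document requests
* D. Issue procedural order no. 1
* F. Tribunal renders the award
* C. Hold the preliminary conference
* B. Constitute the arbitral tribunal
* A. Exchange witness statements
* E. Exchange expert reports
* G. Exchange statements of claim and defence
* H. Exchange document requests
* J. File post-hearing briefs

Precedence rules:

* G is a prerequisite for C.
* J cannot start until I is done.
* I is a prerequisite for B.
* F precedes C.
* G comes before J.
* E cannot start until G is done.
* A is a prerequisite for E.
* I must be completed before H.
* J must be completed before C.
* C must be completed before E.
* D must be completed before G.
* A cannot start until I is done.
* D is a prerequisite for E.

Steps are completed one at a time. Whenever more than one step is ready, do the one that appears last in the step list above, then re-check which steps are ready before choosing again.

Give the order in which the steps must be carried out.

Nothing is required for F, D and I. F is listed later → F first.
Now D and I have their prerequisites met. D is listed later, so D next.
Now G and I have their prerequisites met. G is listed later, so G next.
I is the only step now ready → I.
Now J, H, A and B have their prerequisites met. J is listed later, so J next.
Ready: H, A, B and C. H is listed later → H.
Now A, B and C have their prerequisites met. A is listed later, so A next.
Ready: B and C. B is listed later → B.
C needed J, G and F, now all done → C.
Next only E has its prerequisites met → E.

F → D → G → I → J → H → A → B → C → E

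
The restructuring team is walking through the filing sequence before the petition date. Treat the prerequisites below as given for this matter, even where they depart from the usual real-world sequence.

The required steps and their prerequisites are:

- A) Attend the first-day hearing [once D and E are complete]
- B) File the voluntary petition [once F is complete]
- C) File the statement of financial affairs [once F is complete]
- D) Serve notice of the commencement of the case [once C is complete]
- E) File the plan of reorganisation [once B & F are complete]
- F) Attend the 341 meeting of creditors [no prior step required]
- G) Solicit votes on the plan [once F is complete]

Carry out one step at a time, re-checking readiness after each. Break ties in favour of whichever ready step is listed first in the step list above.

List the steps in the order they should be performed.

F is the only step with nothing outstanding, so it goes first.
Ready: B, C and G. B is listed earlier → B.
Ready: C, E and G. C is listed earlier → C.
D now also ready, so the ready set is {D, E, G}; D is listed earlier → D.
E and G are both available; E is listed earlier → E.
Now A and G have their prerequisites met. A is listed earlier, so A next.
G needed F, now all done → G.

F, B, C, D, E, A, G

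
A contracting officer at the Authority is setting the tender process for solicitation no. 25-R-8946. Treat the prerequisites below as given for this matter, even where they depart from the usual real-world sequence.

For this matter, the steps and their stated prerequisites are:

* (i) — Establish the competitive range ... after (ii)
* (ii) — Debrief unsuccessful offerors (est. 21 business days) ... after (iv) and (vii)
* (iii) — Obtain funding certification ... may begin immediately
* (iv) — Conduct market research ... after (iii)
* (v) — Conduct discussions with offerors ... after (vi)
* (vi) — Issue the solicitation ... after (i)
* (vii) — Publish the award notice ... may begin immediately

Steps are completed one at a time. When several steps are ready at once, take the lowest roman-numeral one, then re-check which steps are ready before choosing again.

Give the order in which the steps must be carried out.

(iii) (iv) (vii) (ii) (i) (vi) (v)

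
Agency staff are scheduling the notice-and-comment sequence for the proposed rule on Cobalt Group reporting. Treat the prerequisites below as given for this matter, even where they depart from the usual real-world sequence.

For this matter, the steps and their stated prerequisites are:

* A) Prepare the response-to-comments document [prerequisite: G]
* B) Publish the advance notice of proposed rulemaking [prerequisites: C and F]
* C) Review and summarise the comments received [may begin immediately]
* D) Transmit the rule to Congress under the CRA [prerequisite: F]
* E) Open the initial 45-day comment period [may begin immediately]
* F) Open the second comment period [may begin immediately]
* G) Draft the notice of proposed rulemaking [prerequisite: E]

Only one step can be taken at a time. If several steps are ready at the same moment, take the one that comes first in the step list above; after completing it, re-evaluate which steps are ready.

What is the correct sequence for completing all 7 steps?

C E F B D G A

C, E and F have no prerequisites; C is listed earlier, so C is first.
Ready: E and F. E is listed earlier → E.
Ready: F and G. F is listed earlier → F.
Ready: B, D and G. B is listed earlier → B.
Now D and G have their prerequisites met. D is listed earlier, so D next.
Next only G has its prerequisites met → G.
A is the only step now ready → A.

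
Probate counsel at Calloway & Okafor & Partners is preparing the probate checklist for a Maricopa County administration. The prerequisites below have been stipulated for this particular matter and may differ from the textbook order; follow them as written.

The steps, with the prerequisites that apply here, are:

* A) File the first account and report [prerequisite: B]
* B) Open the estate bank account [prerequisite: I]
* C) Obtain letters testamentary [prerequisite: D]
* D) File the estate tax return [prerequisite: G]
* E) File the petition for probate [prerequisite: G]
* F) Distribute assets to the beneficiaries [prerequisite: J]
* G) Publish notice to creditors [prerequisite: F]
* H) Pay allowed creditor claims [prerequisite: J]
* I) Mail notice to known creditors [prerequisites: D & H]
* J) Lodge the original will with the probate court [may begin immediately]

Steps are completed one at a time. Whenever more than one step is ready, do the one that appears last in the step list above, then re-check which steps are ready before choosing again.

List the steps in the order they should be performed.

J has no prerequisites → J first.
H and F are both available; H is listed later → H.
Next only F has its prerequisites met → F.
G is the only step now ready → G.
Now E and D have their prerequisites met. E is listed later, so E next.
That leaves D as the only ready step → D.
Ready: I and C. I is listed later → I.
Ready: C and B. C is listed later → C.
B needed I, now all done → B.
Next only A has its prerequisites met → A.

J, H, F, G, E, D, I, C, B, A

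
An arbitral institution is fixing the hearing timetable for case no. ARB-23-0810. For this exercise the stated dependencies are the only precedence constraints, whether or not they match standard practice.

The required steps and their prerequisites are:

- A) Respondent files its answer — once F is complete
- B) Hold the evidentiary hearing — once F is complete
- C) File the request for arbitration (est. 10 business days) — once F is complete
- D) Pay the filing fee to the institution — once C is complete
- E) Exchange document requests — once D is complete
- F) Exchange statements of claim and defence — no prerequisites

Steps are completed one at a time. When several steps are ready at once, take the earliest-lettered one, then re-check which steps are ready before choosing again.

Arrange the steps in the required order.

F has no prerequisites → F first.
Ready: A, B and C. A has the earlier label → A.
B and C are both available; B has the earlier label → B.
C needed F, now all done → C.
That leaves D as the only ready step → D.
Next only E has its prerequisites met → E.

F → A → B → C → D → E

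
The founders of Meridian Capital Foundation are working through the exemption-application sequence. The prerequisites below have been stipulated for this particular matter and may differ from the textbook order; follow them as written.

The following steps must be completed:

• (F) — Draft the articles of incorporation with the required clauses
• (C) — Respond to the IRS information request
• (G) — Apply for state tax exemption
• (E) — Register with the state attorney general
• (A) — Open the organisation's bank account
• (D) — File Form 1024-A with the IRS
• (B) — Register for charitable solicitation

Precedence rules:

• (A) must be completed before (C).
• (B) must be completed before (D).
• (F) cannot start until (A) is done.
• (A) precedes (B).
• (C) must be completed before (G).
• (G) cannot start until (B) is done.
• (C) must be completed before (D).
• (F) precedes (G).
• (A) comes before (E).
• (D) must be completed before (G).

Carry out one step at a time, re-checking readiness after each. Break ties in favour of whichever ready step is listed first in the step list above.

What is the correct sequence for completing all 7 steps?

(A) → (F) → (C) → (E) → (B) → (D) → (G)

Only (A) has no prerequisites, so it is first.
Now (F), (C), (E) and (B) have their prerequisites met. (F) is listed earlier, so (F) next.
(C), (E) and (B) are all available; (C) is listed earlier → (C).
(E) and (B) are both available; (E) is listed earlier → (E).
(B) needed (A), now all done → (B).
(D) needed (C) and (B), now all done → (D).
That leaves (G) as the only ready step → (G).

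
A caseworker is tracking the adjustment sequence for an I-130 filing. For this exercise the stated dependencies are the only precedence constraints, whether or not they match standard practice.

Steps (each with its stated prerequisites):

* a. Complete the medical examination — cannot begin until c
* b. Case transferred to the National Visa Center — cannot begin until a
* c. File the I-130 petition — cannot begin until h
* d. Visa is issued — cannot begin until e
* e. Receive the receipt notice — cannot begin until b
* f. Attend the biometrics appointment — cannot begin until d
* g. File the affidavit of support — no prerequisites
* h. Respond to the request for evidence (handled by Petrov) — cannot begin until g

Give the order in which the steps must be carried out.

g → h → c → a → b → e → d → f

g is the only step with nothing outstanding, so it goes first.
h needed g, now all done → h.
c needed h, now all done → c.
Next only a has its prerequisites met → a.
b is the only step now ready → b.
e needed b, now all done → e.
That leaves d as the only ready step → d.
Next only f has its prerequisites met → f.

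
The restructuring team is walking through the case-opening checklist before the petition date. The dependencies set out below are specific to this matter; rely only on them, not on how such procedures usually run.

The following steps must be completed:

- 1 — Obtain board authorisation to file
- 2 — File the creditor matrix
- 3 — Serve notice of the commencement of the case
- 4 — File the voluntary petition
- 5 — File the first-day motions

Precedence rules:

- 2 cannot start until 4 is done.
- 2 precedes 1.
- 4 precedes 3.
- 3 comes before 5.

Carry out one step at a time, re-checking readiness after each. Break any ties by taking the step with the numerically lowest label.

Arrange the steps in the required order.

4 2 1 3 5

4 is the only step with nothing outstanding, so it goes first.
Ready: 2 and 3. 2 has the earlier label → 2.
1 now also ready, so the ready set is {1, 3}; 1 has the earlier label → 1.
3 needed 4, now all done → 3.
Next only 5 has its prerequisites met → 5.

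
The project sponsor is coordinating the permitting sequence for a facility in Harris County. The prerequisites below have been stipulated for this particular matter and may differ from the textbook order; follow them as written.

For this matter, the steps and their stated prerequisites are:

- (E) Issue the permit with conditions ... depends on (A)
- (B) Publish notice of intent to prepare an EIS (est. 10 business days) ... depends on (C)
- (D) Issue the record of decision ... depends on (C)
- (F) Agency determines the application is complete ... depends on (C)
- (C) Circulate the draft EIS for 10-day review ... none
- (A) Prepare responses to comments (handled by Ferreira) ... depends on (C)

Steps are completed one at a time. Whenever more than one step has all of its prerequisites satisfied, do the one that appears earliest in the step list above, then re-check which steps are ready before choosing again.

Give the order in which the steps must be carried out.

(C) has no prerequisites → (C) first.
(B), (D), (F) and (A) are all available; (B) is listed earlier → (B).
(D), (F) and (A) are all available; (D) is listed earlier → (D).
(F) and (A) are both available; (F) is listed earlier → (F).
(A) is the only step now ready → (A).
(E) needed (A), now all done → (E).

(C), (B), (D), (F), (A), (E)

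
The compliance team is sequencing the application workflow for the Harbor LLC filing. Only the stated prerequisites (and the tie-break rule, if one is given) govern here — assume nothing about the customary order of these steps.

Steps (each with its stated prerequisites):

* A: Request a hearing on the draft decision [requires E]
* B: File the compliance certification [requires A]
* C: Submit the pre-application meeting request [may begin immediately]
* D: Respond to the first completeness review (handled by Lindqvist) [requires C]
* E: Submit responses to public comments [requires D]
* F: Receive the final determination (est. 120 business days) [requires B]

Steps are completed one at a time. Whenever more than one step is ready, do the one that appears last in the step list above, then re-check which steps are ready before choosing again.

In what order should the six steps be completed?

C, D, E, A, B, F

C has no prerequisites → C first.
D needed C, now all done → D.
E needed D, now all done → E.
A is the only step now ready → A.
That leaves B as the only ready step → B.
That leaves F as the only ready step → F.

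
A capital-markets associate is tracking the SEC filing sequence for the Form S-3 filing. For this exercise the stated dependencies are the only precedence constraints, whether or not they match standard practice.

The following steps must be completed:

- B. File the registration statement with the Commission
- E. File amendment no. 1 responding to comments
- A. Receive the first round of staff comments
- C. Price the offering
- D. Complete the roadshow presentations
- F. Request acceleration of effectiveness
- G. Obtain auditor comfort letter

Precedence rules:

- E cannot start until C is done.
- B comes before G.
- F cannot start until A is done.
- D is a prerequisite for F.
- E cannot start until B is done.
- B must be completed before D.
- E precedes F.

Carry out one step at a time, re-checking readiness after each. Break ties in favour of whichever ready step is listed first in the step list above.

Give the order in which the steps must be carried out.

B, A, C, E, D, F, G

B, A and C have no prerequisites; B is listed earlier, so B is first.
A, C, D and G are all available; A is listed earlier → A.
Ready: C, D and G. C is listed earlier → C.
Now E, D and G have their prerequisites met. E is listed earlier, so E next.
D and G are both available; D is listed earlier → D.
Now F and G have their prerequisites met. F is listed earlier, so F next.
G is the only step now ready → G.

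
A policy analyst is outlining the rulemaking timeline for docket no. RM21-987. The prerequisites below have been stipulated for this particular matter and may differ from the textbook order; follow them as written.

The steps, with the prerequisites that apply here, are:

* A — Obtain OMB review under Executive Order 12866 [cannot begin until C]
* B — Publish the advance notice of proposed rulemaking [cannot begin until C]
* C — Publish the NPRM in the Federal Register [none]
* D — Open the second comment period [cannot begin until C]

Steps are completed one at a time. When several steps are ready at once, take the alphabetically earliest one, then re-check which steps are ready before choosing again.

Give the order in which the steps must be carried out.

C, A, B, D

C has no prerequisites → C first.
A, B and D are all available; A has the earlier label → A.
B and D are both available; B has the earlier label → B.
D is the only step now ready → D.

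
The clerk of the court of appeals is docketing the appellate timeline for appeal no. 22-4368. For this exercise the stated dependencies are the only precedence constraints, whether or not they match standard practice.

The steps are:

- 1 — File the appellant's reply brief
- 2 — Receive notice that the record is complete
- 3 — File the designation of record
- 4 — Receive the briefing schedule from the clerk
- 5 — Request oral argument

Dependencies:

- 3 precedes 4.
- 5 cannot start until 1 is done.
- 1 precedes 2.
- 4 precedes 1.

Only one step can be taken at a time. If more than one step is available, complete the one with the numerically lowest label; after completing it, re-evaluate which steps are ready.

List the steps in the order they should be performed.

3, 4, 1, 2, 5

3 has no prerequisites → 3 first.
Next only 4 has its prerequisites met → 4.
1 is the only step now ready → 1.
Now 2 and 5 have their prerequisites met. 2 has the earlier label, so 2 next.
That leaves 5 as the only ready step → 5.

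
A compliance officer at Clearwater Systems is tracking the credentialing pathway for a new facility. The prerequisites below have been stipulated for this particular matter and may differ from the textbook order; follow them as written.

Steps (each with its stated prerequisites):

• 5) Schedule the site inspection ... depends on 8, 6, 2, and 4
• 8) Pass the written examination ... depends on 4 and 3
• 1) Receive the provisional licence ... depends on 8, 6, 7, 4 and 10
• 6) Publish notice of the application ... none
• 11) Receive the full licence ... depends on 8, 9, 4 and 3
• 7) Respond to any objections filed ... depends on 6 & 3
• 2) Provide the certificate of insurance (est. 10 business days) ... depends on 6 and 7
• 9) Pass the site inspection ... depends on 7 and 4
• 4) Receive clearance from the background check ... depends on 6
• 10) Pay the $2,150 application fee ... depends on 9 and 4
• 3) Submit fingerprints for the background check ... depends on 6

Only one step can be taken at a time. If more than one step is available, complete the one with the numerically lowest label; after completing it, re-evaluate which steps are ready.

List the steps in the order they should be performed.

6 3 4 7 2 8 5 9 10 1 11

Only 6 has no prerequisites, so it is first.
Ready: 3 and 4. 3 has the earlier label → 3.
7 now also ready, so the ready set is {4, 7}; 4 has the earlier label → 4.
Now 7 and 8 have their prerequisites met. 7 has the earlier label, so 7 next.
Now 2, 8 and 9 have their prerequisites met. 2 has the earlier label, so 2 next.
8 and 9 are both available; 8 has the earlier label → 8.
Now 5 and 9 have their prerequisites met. 5 has the earlier label, so 5 next.
Next only 9 has its prerequisites met → 9.
Now 10 and 11 have their prerequisites met. 10 has the earlier label, so 10 next.
1 now also ready, so the ready set is {1, 11}; 1 has the earlier label → 1.
11 needed 3, 4, 8 and 9, now all done → 11.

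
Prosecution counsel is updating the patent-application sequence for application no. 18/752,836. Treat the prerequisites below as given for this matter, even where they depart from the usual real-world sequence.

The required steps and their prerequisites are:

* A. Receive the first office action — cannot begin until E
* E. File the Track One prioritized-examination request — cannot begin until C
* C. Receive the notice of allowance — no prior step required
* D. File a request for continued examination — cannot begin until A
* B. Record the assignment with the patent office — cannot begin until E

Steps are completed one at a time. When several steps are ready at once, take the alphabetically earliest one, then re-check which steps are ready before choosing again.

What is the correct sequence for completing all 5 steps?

C, E, A, B, D

Only C has no prerequisites, so it is first.
E needed C, now all done → E.
Now A and B have their prerequisites met. A has the earlier label, so A next.
Ready: B and D. B has the earlier label → B.
D needed A, now all done → D.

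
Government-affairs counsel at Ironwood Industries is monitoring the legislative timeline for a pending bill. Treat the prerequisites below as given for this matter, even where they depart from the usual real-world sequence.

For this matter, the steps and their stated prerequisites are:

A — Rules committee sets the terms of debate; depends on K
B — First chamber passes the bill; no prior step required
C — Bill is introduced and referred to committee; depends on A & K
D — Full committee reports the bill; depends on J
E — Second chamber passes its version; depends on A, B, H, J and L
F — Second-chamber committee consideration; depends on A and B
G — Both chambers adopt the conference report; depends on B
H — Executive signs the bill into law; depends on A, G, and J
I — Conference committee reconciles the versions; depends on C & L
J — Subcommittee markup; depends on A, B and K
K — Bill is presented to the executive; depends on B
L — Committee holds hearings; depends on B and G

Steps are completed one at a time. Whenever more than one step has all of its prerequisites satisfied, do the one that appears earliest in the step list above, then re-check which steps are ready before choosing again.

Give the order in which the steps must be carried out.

Only B has no prerequisites, so it is first.
Now G and K have their prerequisites met. G is listed earlier, so G next.
Ready: K and L. K is listed earlier → K.
A and L are both available; A is listed earlier → A.
C, F and J now also ready, so the ready set is {C, F, J, L}; C is listed earlier → C.
Now F, J and L have their prerequisites met. F is listed earlier, so F next.
Now J and L have their prerequisites met. J is listed earlier, so J next.
D and H now also ready, so the ready set is {D, H, L}; D is listed earlier → D.
H and L are both available; H is listed earlier → H.
L is the only step now ready → L.
Now E and I have their prerequisites met. E is listed earlier, so E next.
I is the only step now ready → I.

B, G, K, A, C, F, J, D, H, L, E, I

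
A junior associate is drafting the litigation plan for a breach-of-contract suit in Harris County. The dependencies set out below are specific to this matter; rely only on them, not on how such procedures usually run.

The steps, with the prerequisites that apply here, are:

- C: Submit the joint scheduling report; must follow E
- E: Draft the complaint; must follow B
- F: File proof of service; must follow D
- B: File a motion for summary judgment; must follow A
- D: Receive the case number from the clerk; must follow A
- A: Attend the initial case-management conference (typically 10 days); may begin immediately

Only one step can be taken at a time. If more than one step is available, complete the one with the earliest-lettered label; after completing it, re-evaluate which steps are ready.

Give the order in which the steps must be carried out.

A B D E C F

A has no prerequisites → A first.
Now B and D have their prerequisites met. B has the earlier label, so B next.
D and E are both available; D has the earlier label → D.
F now also ready, so the ready set is {E, F}; E has the earlier label → E.
C now also ready, so the ready set is {C, F}; C has the earlier label → C.
That leaves F as the only ready step → F.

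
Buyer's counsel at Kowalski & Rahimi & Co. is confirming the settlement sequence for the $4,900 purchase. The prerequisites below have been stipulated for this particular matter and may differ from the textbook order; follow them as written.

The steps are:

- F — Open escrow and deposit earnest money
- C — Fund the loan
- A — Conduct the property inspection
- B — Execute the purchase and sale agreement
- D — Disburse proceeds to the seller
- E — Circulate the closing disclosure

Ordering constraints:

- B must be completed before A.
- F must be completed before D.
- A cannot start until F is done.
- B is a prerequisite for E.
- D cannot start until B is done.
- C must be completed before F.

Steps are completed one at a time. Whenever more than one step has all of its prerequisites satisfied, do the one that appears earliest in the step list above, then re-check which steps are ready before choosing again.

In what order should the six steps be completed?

Nothing is required for C and B. C is listed earlier → C first.
F and B are both available; F is listed earlier → F.
That leaves B as the only ready step → B.
Ready: A, D and E. A is listed earlier → A.
Now D and E have their prerequisites met. D is listed earlier, so D next.
E needed B, now all done → E.

C F B A D E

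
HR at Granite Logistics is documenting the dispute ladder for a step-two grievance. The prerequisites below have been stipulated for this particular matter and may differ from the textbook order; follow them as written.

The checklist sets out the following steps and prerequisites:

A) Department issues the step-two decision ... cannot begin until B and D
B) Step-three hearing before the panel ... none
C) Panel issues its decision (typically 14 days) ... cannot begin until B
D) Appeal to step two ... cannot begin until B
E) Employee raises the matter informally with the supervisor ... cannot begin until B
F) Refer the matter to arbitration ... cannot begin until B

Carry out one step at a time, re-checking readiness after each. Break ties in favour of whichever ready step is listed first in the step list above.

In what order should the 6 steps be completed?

B is the only step with nothing outstanding, so it goes first.
Ready: C, D, E and F. C is listed earlier → C.
Ready: D, E and F. D is listed earlier → D.
A now also ready, so the ready set is {A, E, F}; A is listed earlier → A.
Now E and F have their prerequisites met. E is listed earlier, so E next.
Next only F has its prerequisites met → F.

B, C, D, A, E, F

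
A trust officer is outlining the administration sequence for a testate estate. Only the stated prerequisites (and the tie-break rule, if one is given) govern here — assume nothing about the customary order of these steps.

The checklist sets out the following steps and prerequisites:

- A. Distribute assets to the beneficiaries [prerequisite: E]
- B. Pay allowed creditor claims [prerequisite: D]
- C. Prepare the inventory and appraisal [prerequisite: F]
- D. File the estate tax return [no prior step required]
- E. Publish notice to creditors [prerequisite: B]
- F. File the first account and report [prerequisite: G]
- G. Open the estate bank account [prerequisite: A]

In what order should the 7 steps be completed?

D is the only step with nothing outstanding, so it goes first.
B needed D, now all done → B.
E is the only step now ready → E.
That leaves A as the only ready step → A.
Next only G has its prerequisites met → G.
F needed G, now all done → F.
C needed F, now all done → C.

D, B, E, A, G, F, C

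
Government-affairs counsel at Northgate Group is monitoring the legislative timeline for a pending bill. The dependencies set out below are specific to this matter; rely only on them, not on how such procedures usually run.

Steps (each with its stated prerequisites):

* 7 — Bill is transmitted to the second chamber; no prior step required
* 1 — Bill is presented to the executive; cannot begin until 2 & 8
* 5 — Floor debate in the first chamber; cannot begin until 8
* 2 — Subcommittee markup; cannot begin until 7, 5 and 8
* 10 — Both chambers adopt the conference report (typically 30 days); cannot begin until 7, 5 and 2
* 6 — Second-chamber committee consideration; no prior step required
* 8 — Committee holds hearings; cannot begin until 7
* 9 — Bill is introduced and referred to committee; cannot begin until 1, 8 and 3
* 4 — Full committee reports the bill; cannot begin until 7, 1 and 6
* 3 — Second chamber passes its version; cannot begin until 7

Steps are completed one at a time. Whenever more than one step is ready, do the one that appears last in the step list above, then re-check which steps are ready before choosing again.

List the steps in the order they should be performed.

Nothing is required for 6 and 7. 6 is listed later → 6 first.
7 is the only step now ready → 7.
3 and 8 are both available; 3 is listed later → 3.
8 needed 7, now all done → 8.
That leaves 5 as the only ready step → 5.
That leaves 2 as the only ready step → 2.
Now 10 and 1 have their prerequisites met. 10 is listed later, so 10 next.
1 is the only step now ready → 1.
4 and 9 are both available; 4 is listed later → 4.
9 needed 3, 8 and 1, now all done → 9.

6, 7, 3, 8, 5, 2, 10, 1, 4, 9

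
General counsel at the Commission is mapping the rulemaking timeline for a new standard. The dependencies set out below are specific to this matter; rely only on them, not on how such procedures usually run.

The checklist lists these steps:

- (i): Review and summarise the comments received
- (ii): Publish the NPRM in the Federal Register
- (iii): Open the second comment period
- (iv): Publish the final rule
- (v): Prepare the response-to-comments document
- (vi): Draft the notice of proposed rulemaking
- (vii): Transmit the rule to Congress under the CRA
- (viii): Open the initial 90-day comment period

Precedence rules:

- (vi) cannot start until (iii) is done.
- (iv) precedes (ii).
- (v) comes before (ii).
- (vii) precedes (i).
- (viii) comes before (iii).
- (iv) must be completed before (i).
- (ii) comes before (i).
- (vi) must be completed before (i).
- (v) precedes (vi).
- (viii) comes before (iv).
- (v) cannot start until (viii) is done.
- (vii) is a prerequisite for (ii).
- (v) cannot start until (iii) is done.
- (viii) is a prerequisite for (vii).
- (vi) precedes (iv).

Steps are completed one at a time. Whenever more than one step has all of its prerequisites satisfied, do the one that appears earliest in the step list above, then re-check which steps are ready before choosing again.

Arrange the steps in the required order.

(viii), (iii), (v), (vi), (iv), (vii), (ii), (i)

(viii) has no prerequisites → (viii) first.
Ready: (iii) and (vii). (iii) is listed earlier → (iii).
(v) now also ready, so the ready set is {(v), (vii)}; (v) is listed earlier → (v).
(vi) now also ready, so the ready set is {(vi), (vii)}; (vi) is listed earlier → (vi).
(iv) now also ready, so the ready set is {(iv), (vii)}; (iv) is listed earlier → (iv).
(vii) is the only step now ready → (vii).
Next only (ii) has its prerequisites met → (ii).
(i) needed (ii), (iv), (vi) and (vii), now all done → (i).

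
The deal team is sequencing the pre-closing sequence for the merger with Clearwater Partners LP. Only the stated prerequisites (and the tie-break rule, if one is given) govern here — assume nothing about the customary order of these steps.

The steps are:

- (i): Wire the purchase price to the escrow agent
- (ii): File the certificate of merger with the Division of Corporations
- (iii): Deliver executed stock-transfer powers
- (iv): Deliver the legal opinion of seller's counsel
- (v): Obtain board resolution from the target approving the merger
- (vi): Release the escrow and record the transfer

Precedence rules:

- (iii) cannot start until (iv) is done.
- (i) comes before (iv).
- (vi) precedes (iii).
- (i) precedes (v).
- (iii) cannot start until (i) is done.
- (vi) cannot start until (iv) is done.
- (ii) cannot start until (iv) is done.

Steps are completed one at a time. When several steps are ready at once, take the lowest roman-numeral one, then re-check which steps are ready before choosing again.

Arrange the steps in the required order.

(i) → (iv) → (ii) → (v) → (vi) → (iii)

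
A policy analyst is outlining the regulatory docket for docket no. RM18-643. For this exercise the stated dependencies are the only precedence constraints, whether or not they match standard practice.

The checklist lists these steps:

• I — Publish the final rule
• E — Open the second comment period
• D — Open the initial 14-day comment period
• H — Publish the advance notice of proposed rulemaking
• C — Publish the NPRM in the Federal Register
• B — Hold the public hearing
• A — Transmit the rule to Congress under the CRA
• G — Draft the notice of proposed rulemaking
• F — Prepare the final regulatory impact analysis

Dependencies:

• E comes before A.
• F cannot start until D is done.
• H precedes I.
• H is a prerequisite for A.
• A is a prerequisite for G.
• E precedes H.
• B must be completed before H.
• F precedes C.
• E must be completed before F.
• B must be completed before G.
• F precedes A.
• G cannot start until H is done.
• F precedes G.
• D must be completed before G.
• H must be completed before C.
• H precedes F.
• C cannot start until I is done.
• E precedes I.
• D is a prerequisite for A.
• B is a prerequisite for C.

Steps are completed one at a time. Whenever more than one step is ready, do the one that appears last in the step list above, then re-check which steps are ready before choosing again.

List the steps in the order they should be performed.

B, D and E have no prerequisites; B is listed later, so B is first.
Ready: D and E. D is listed later → D.
E is the only step now ready → E.
That leaves H as the only ready step → H.
Now F and I have their prerequisites met. F is listed later, so F next.
Ready: A and I. A is listed later → A.
G and I are both available; G is listed later → G.
I is the only step now ready → I.
C needed F, B, H and I, now all done → C.

B, D, E, H, F, A, G, I, C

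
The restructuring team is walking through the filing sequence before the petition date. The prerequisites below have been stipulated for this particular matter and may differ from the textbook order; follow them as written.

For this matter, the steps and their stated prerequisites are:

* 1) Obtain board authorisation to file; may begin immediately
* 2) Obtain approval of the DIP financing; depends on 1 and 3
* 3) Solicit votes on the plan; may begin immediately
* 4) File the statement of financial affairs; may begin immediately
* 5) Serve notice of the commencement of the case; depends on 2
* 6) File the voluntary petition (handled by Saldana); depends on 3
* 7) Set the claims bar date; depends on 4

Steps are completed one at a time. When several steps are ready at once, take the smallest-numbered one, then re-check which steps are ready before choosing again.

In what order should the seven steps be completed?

1, 3 and 4 have no prerequisites; 1 has the earlier label, so 1 is first.
Ready: 3 and 4. 3 has the earlier label → 3.
2 and 6 now also ready, so the ready set is {2, 4, 6}; 2 has the earlier label → 2.
5 now also ready, so the ready set is {4, 5, 6}; 4 has the earlier label → 4.
7 now also ready, so the ready set is {5, 6, 7}; 5 has the earlier label → 5.
Now 6 and 7 have their prerequisites met. 6 has the earlier label, so 6 next.
7 needed 4, now all done → 7.

1, 3, 2, 4, 5, 6, 7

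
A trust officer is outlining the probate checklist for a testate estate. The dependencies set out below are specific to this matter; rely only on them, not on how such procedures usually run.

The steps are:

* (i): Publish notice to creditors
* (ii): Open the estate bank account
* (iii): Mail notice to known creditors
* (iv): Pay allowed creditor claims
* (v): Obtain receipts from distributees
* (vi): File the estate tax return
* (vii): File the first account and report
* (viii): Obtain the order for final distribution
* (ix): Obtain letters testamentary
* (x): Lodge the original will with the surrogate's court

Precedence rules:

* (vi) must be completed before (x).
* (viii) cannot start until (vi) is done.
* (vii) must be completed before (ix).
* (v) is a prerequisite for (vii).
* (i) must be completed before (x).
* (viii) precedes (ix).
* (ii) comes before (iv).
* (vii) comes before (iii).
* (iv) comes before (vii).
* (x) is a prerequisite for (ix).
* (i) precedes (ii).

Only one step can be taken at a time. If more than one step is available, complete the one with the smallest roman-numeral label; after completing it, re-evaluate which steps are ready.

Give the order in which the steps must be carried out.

(i) (ii) (iv) (v) (vi) (vii) (iii) (viii) (x) (ix)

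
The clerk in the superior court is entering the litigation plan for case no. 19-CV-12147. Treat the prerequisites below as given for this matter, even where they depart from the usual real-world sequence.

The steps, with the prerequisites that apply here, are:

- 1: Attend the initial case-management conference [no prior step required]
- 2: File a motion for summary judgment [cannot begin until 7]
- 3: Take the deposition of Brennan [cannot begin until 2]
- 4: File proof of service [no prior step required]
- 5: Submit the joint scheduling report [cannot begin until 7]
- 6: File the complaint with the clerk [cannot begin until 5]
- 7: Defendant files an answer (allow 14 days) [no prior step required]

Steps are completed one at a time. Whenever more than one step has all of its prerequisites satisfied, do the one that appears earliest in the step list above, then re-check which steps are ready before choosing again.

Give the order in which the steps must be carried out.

Nothing is required for 1, 4 and 7. 1 is listed earlier → 1 first.
4 and 7 are both available; 4 is listed earlier → 4.
That leaves 7 as the only ready step → 7.
Ready: 2 and 5. 2 is listed earlier → 2.
Now 3 and 5 have their prerequisites met. 3 is listed earlier, so 3 next.
5 needed 7, now all done → 5.
That leaves 6 as the only ready step → 6.

1, 4, 7, 2, 3, 5, 6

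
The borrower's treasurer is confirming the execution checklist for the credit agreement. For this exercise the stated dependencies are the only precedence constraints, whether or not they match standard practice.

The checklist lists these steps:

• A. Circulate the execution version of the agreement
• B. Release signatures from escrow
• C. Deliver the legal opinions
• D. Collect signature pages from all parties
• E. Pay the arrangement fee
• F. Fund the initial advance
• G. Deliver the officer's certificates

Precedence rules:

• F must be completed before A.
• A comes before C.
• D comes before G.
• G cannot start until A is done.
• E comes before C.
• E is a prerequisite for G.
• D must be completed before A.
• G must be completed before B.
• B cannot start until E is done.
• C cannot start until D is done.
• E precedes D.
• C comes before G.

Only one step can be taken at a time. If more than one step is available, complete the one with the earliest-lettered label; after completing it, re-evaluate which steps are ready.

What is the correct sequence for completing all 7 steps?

E and F have no prerequisites; E has the earlier label, so E is first.
Ready: D and F. D has the earlier label → D.
That leaves F as the only ready step → F.
A is the only step now ready → A.
Next only C has its prerequisites met → C.
G is the only step now ready → G.
B needed E and G, now all done → B.

E → D → F → A → C → G → B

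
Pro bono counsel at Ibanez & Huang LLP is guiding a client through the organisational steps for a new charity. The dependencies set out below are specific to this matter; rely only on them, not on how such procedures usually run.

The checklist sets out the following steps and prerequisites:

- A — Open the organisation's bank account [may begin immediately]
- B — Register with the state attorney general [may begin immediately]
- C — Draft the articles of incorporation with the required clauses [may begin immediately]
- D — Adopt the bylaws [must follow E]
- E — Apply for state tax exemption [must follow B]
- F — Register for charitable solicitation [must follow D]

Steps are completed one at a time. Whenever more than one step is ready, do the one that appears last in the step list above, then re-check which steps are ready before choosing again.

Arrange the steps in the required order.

Nothing is required for C, B and A. C is listed later → C first.
B and A are both available; B is listed later → B.
Now E and A have their prerequisites met. E is listed later, so E next.
Now D and A have their prerequisites met. D is listed later, so D next.
F and A are both available; F is listed later → F.
A is the only step now ready → A.

C, B, E, D, F, A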